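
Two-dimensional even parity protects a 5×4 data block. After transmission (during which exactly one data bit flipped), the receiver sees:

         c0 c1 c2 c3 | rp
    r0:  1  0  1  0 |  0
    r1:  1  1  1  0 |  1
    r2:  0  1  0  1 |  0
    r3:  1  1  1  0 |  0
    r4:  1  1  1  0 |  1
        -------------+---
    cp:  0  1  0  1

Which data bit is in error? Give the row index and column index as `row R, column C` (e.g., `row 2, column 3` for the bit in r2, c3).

row 3, column 1

Recompute each row's even parity and compare to rp:
  r0: data parity 0, sent rp 0 → ok
  r1: data parity 1, sent rp 1 → ok
  r2: data parity 0, sent rp 0 → ok
  r3: data parity 1, sent rp 0 → mismatch
  r4: data parity 1, sent rp 1 → ok
Recompute each column's even parity and compare to cp:
  c0: data parity 0, sent cp 0 → ok
  c1: data parity 0, sent cp 1 → mismatch
  c2: data parity 0, sent cp 0 → ok
  c3: data parity 1, sent cp 1 → ok
Exactly one row (r3) and one column (c1) fail → the flipped bit is at their intersection.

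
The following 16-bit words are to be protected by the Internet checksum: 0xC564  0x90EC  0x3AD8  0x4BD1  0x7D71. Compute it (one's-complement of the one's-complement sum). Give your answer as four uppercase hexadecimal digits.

A593

One's-complement addition (fold any carry out of bit 15 back into bit 0):
  0xC564 + 0x90EC = 0x15650 → wrap carry → 0x5651
  0x5651 + 0x3AD8 = 0x09129
  0x9129 + 0x4BD1 = 0x0DCFA
  0xDCFA + 0x7D71 = 0x15A6B → wrap carry → 0x5A6C
One's-complement sum = 0x5A6C.
Checksum = ~0x5A6C & 0xFFFF = 0xA593.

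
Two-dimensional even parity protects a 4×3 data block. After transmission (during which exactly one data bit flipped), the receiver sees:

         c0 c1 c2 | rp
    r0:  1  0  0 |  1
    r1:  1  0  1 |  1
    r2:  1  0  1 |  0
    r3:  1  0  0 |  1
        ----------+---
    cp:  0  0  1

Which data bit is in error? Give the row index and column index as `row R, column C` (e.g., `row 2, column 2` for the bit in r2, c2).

row 1, column 2

Recompute each row's even parity and compare to rp:
  r0: data parity 1, sent rp 1 → ok
  r1: data parity 0, sent rp 1 → mismatch
  r2: data parity 0, sent rp 0 → ok
  r3: data parity 1, sent rp 1 → ok
Recompute each column's even parity and compare to cp:
  c0: data parity 0, sent cp 0 → ok
  c1: data parity 0, sent cp 0 → ok
  c2: data parity 0, sent cp 1 → mismatch
Exactly one row (r1) and one column (c2) fail → the flipped bit is at their intersection.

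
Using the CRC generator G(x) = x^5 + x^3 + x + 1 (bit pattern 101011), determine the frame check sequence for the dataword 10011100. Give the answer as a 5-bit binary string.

01111

Append 5 zeros: 1001110000000. Divide by 101011 (XOR where the leading bit is 1):
  pos 0: 100111 XOR 101011 = 001100
  pos 2: 110000 XOR 101011 = 011011
  pos 3: 110110 XOR 101011 = 011101
  pos 4: 111010 XOR 101011 = 010001
  pos 5: 100010 XOR 101011 = 001001
  pos 7: 100100 XOR 101011 = 001111
Remainder (last 5 bits) = 01111. This is the CRC / FCS.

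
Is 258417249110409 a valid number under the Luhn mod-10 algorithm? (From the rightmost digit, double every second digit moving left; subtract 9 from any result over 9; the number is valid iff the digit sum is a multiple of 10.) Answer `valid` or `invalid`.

From the right, keep odd positions and double even positions (subtract 9 from any doubled value over 9):
  doubled (positions 2,4,...): 0 0 2 8 5 8 1 → sum 24
  kept (positions 1,3,...): 9 4 1 9 2 1 8 2 → sum 36
Total = 60.
60 mod 10 = 0, so the number is valid.

valid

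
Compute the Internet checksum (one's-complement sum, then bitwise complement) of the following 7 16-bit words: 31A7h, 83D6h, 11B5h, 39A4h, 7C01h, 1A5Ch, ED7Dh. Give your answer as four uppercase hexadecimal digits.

One's-complement addition (fold any carry out of bit 15 back into bit 0):
  0x31A7 + 0x83D6 = 0x0B57D
  0xB57D + 0x11B5 = 0x0C732
  0xC732 + 0x39A4 = 0x100D6 → wrap carry → 0x00D7
  0x00D7 + 0x7C01 = 0x07CD8
  0x7CD8 + 0x1A5C = 0x09734
  0x9734 + 0xED7D = 0x184B1 → wrap carry → 0x84B2
One's-complement sum = 0x84B2.
Checksum = ~0x84B2 & 0xFFFF = 0x7B4D.

7B4D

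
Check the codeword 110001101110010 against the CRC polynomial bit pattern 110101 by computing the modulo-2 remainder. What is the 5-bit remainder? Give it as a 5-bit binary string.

00000

Modulo-2 division of 110001101110010 by 110101:
  pos 0: 110001 XOR 110101 = 000100
  pos 3: 100101 XOR 110101 = 010000
  pos 4: 100001 XOR 110101 = 010100
  pos 5: 101001 XOR 110101 = 011100
  pos 6: 111000 XOR 110101 = 001101
  pos 8: 110101 XOR 110101 = 000000
Remainder = 00000 (zero — the frame passes the CRC check).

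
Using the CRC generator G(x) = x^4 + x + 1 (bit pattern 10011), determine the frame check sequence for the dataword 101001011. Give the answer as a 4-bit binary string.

0110

Append 4 zeros: 1010010110000. Divide by 10011 (XOR where the leading bit is 1):
  pos 0: 10100 XOR 10011 = 00111
  pos 2: 11110 XOR 10011 = 01101
  pos 3: 11011 XOR 10011 = 01000
  pos 4: 10001 XOR 10011 = 00010
  pos 7: 10000 XOR 10011 = 00011
Remainder (last 4 bits) = 0110. This is the CRC / FCS.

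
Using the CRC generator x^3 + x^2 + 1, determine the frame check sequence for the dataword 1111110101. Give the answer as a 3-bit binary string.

Append 3 zeros: 1111110101000. Divide by 1101 (XOR where the leading bit is 1):
  pos 0: 1111 XOR 1101 = 0010
  pos 2: 1011 XOR 1101 = 0110
  pos 3: 1100 XOR 1101 = 0001
  pos 6: 1101 XOR 1101 = 0000
Remainder (last 3 bits) = 000. This is the CRC / FCS.

000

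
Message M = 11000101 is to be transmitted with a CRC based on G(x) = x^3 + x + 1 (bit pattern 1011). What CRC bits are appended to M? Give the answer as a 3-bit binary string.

Append 3 zeros: 11000101000. Divide by 1011 (XOR where the leading bit is 1):
  pos 0: 1100 XOR 1011 = 0111
  pos 1: 1110 XOR 1011 = 0101
  pos 2: 1011 XOR 1011 = 0000
  pos 7: 1000 XOR 1011 = 0011
Remainder (last 3 bits) = 011. This is the CRC / FCS.

011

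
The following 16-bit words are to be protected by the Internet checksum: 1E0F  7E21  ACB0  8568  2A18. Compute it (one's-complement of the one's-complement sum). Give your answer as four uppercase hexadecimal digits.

One's-complement addition (fold any carry out of bit 15 back into bit 0):
  0x1E0F + 0x7E21 = 0x09C30
  0x9C30 + 0xACB0 = 0x148E0 → wrap carry → 0x48E1
  0x48E1 + 0x8568 = 0x0CE49
  0xCE49 + 0x2A18 = 0x0F861
One's-complement sum = 0xF861.
Checksum = ~0xF861 & 0xFFFF = 0x079E.

079E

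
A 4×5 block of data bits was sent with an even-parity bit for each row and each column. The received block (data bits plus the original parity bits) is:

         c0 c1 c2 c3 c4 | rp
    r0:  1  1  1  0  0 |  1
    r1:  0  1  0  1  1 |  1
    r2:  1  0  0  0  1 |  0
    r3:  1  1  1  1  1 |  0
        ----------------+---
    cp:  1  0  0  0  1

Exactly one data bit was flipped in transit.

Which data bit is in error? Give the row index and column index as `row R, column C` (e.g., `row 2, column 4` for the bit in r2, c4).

Recompute each row's even parity and compare to rp:
  r0: data parity 1, sent rp 1 → ok
  r1: data parity 1, sent rp 1 → ok
  r2: data parity 0, sent rp 0 → ok
  r3: data parity 1, sent rp 0 → mismatch
Recompute each column's even parity and compare to cp:
  c0: data parity 1, sent cp 1 → ok
  c1: data parity 1, sent cp 0 → mismatch
  c2: data parity 0, sent cp 0 → ok
  c3: data parity 0, sent cp 0 → ok
  c4: data parity 1, sent cp 1 → ok
Exactly one row (r3) and one column (c1) fail → the flipped bit is at their intersection.

row 3, column 1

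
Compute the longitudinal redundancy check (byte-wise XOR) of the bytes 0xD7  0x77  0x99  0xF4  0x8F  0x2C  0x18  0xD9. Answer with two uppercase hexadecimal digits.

AF

XOR the bytes together:
  start with 0xD7
  0xD7 ⊕ 0x77 = 0xA0
  0xA0 ⊕ 0x99 = 0x39
  0x39 ⊕ 0xF4 = 0xCD
  0xCD ⊕ 0x8F = 0x42
  0x42 ⊕ 0x2C = 0x6E
  0x6E ⊕ 0x18 = 0x76
  0x76 ⊕ 0xD9 = 0xAF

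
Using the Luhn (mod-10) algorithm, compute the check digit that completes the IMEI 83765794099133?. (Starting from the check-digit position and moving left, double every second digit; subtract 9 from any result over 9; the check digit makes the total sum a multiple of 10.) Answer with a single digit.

Partial digits right→left: 3 3 1 9 9 0 4 9 7 5 6 7 3 8
Double every second digit counting from the check-digit position (so the 1st, 3rd, 5th, ... of the partial from the right).
  doubled (with −9 where >9): 6 2 9 8 5 3 6 → sum 39
  kept as-is: 3 9 0 9 5 7 8 → sum 41
Total = 39 + 41 = 80.
Check digit = (10 − (80 mod 10)) mod 10 = 0.

0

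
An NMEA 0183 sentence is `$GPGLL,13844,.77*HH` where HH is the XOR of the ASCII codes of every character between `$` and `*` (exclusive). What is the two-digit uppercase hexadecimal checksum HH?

44

XOR the ASCII codes of the payload characters:
  'G' = 0x47 → acc = 0x47
  'P' = 0x50 → acc = 0x17
  'G' = 0x47 → acc = 0x50
  'L' = 0x4C → acc = 0x1C
  'L' = 0x4C → acc = 0x50
  ',' = 0x2C → acc = 0x7C
  '1' = 0x31 → acc = 0x4D
  '3' = 0x33 → acc = 0x7E
  '8' = 0x38 → acc = 0x46
  '4' = 0x34 → acc = 0x72
  '4' = 0x34 → acc = 0x46
  ',' = 0x2C → acc = 0x6A
  '.' = 0x2E → acc = 0x44
  '7' = 0x37 → acc = 0x73
  '7' = 0x37 → acc = 0x44
Checksum = 0x44.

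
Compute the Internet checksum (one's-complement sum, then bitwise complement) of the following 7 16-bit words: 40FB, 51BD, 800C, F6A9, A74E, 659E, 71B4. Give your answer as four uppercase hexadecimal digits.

77EF

One's-complement addition (fold any carry out of bit 15 back into bit 0):
  0x40FB + 0x51BD = 0x092B8
  0x92B8 + 0x800C = 0x112C4 → wrap carry → 0x12C5
  0x12C5 + 0xF6A9 = 0x1096E → wrap carry → 0x096F
  0x096F + 0xA74E = 0x0B0BD
  0xB0BD + 0x659E = 0x1165B → wrap carry → 0x165C
  0x165C + 0x71B4 = 0x08810
One's-complement sum = 0x8810.
Checksum = ~0x8810 & 0xFFFF = 0x77EF.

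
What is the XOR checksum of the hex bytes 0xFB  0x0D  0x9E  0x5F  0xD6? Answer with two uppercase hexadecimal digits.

E1

XOR the bytes together:
  start with 0xFB
  0xFB ⊕ 0x0D = 0xF6
  0xF6 ⊕ 0x9E = 0x68
  0x68 ⊕ 0x5F = 0x37
  0x37 ⊕ 0xD6 = 0xE1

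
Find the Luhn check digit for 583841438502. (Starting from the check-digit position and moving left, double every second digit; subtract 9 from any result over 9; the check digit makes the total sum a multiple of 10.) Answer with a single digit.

Partial digits right→left: 2 0 5 8 3 4 1 4 8 3 8 5
Double every second digit counting from the check-digit position (so the 1st, 3rd, 5th, ... of the partial from the right).
  doubled (with −9 where >9): 4 1 6 2 7 7 → sum 27
  kept as-is: 0 8 4 4 3 5 → sum 24
Total = 27 + 24 = 51.
Check digit = (10 − (51 mod 10)) mod 10 = 9.

9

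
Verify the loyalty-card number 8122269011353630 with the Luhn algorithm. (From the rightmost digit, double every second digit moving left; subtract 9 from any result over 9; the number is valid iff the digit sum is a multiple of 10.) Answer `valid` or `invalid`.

invalid

From the right, keep odd positions and double even positions (subtract 9 from any doubled value over 9):
  doubled (positions 2,4,...): 6 6 6 2 9 4 4 7 → sum 44
  kept (positions 1,3,...): 0 6 5 1 0 6 2 1 → sum 21
Total = 65.
65 mod 10 = 5, so the number is invalid.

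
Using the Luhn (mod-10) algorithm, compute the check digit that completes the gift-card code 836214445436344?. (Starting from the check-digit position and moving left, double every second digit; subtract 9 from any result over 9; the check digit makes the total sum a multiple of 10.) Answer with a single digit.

2

Partial digits right→left: 4 4 3 6 3 4 5 4 4 4 1 2 6 3 8
Double every second digit counting from the check-digit position (so the 1st, 3rd, 5th, ... of the partial from the right).
  doubled (with −9 where >9): 8 6 6 1 8 2 3 7 → sum 41
  kept as-is: 4 6 4 4 4 2 3 → sum 27
Total = 41 + 27 = 68.
Check digit = (10 − (68 mod 10)) mod 10 = 2.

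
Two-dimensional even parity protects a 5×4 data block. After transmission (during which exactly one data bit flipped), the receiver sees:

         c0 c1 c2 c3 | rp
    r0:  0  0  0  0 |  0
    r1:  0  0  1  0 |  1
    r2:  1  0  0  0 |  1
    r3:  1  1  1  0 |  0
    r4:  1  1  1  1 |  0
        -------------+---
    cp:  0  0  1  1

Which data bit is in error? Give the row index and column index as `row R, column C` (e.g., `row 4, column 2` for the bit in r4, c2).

Recompute each row's even parity and compare to rp:
  r0: data parity 0, sent rp 0 → ok
  r1: data parity 1, sent rp 1 → ok
  r2: data parity 1, sent rp 1 → ok
  r3: data parity 1, sent rp 0 → mismatch
  r4: data parity 0, sent rp 0 → ok
Recompute each column's even parity and compare to cp:
  c0: data parity 1, sent cp 0 → mismatch
  c1: data parity 0, sent cp 0 → ok
  c2: data parity 1, sent cp 1 → ok
  c3: data parity 1, sent cp 1 → ok
Exactly one row (r3) and one column (c0) fail → the flipped bit is at their intersection.

row 3, column 0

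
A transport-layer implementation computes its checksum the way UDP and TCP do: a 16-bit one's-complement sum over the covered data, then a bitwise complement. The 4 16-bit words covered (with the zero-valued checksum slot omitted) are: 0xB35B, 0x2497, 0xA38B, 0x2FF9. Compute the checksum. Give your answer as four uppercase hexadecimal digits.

5488

One's-complement addition (fold any carry out of bit 15 back into bit 0):
  0xB35B + 0x2497 = 0x0D7F2
  0xD7F2 + 0xA38B = 0x17B7D → wrap carry → 0x7B7E
  0x7B7E + 0x2FF9 = 0x0AB77
One's-complement sum = 0xAB77.
Checksum = ~0xAB77 & 0xFFFF = 0x5488.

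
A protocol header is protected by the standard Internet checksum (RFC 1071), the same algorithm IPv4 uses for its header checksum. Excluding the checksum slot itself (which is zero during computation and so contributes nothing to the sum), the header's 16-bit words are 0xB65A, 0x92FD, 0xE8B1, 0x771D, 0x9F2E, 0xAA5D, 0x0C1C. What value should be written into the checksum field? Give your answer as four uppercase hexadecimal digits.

One's-complement addition (fold any carry out of bit 15 back into bit 0):
  0xB65A + 0x92FD = 0x14957 → wrap carry → 0x4958
  0x4958 + 0xE8B1 = 0x13209 → wrap carry → 0x320A
  0x320A + 0x771D = 0x0A927
  0xA927 + 0x9F2E = 0x14855 → wrap carry → 0x4856
  0x4856 + 0xAA5D = 0x0F2B3
  0xF2B3 + 0x0C1C = 0x0FECF
One's-complement sum = 0xFECF.
Checksum = ~0xFECF & 0xFFFF = 0x0130.

0130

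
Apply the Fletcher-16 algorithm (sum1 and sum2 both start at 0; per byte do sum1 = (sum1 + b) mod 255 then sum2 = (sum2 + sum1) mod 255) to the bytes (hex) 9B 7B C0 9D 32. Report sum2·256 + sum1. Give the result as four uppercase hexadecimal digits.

A7A7

Running sums (mod 255):
  after byte 0 (9B): sum1=155, sum2=155
  after byte 1 (7B): sum1=23, sum2=178
  after byte 2 (C0): sum1=215, sum2=138
  after byte 3 (9D): sum1=117, sum2=0
  after byte 4 (32): sum1=167, sum2=167
Checksum = sum2·256 + sum1 = 167·256 + 167 = 42919 = 0xA7A7.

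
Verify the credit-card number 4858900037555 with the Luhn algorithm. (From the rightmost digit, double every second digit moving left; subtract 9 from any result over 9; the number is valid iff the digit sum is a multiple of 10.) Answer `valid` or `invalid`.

invalid

From the right, keep odd positions and double even positions (subtract 9 from any doubled value over 9):
  doubled (positions 2,4,...): 1 5 0 0 7 7 → sum 20
  kept (positions 1,3,...): 5 5 3 0 9 5 4 → sum 31
Total = 51.
51 mod 10 = 1, so the number is invalid.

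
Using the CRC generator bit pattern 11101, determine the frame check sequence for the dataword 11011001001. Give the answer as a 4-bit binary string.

0110

Append 4 zeros: 110110010010000. Divide by 11101 (XOR where the leading bit is 1):
  pos 0: 11011 XOR 11101 = 00110
  pos 2: 11000 XOR 11101 = 00101
  pos 4: 10110 XOR 11101 = 01011
  pos 5: 10110 XOR 11101 = 01011
  pos 6: 10111 XOR 11101 = 01010
  pos 7: 10100 XOR 11101 = 01001
  pos 8: 10010 XOR 11101 = 01111
  pos 9: 11110 XOR 11101 = 00011
Remainder (last 4 bits) = 0110. This is the CRC / FCS.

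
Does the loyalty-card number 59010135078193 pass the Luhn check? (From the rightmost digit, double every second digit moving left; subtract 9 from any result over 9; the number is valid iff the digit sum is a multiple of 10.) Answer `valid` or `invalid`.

valid

From the right, keep odd positions and double even positions (subtract 9 from any doubled value over 9):
  doubled (positions 2,4,...): 9 7 0 6 0 0 1 → sum 23
  kept (positions 1,3,...): 3 1 7 5 1 1 9 → sum 27
Total = 50.
50 mod 10 = 0, so the number is valid.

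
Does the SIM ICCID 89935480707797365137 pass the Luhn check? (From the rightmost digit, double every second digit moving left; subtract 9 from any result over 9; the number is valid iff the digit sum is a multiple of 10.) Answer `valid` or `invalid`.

From the right, keep odd positions and double even positions (subtract 9 from any doubled value over 9):
  doubled (positions 2,4,...): 6 1 6 9 5 5 7 1 9 7 → sum 56
  kept (positions 1,3,...): 7 1 6 7 7 0 0 4 3 9 → sum 44
Total = 100.
100 mod 10 = 0, so the number is valid.

valid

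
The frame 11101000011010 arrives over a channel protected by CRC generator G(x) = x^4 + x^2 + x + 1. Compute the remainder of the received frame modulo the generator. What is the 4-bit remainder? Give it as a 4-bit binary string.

Modulo-2 division of 11101000011010 by 10111:
  pos 0: 11101 XOR 10111 = 01010
  pos 1: 10100 XOR 10111 = 00011
  pos 4: 11000 XOR 10111 = 01111
  pos 5: 11111 XOR 10111 = 01000
  pos 6: 10001 XOR 10111 = 00110
  pos 8: 11001 XOR 10111 = 01110
  pos 9: 11100 XOR 10111 = 01011
Remainder = 1011 (nonzero — an error is detected).

1011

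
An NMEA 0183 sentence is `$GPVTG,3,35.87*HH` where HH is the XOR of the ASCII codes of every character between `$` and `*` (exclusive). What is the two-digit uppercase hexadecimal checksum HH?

46

XOR the ASCII codes of the payload characters:
  'G' = 0x47 → acc = 0x47
  'P' = 0x50 → acc = 0x17
  'V' = 0x56 → acc = 0x41
  'T' = 0x54 → acc = 0x15
  'G' = 0x47 → acc = 0x52
  ',' = 0x2C → acc = 0x7E
  '3' = 0x33 → acc = 0x4D
  ',' = 0x2C → acc = 0x61
  '3' = 0x33 → acc = 0x52
  '5' = 0x35 → acc = 0x67
  '.' = 0x2E → acc = 0x49
  '8' = 0x38 → acc = 0x71
  '7' = 0x37 → acc = 0x46
Checksum = 0x46.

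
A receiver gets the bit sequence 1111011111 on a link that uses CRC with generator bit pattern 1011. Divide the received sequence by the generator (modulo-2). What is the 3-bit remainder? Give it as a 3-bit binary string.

000

Modulo-2 division of 1111011111 by 1011:
  pos 0: 1111 XOR 1011 = 0100
  pos 1: 1000 XOR 1011 = 0011
  pos 3: 1111 XOR 1011 = 0100
  pos 4: 1001 XOR 1011 = 0010
  pos 6: 1011 XOR 1011 = 0000
Remainder = 000 (zero — the frame passes the CRC check).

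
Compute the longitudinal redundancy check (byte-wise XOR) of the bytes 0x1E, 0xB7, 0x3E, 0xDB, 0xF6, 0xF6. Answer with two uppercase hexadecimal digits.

XOR the bytes together:
  start with 0x1E
  0x1E ⊕ 0xB7 = 0xA9
  0xA9 ⊕ 0x3E = 0x97
  0x97 ⊕ 0xDB = 0x4C
  0x4C ⊕ 0xF6 = 0xBA
  0xBA ⊕ 0xF6 = 0x4C

4C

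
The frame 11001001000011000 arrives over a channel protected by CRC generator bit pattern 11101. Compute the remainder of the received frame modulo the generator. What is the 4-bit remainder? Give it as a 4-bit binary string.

Modulo-2 division of 11001001000011000 by 11101:
  pos 0: 11001 XOR 11101 = 00100
  pos 2: 10000 XOR 11101 = 01101
  pos 3: 11011 XOR 11101 = 00110
  pos 5: 11000 XOR 11101 = 00101
  pos 7: 10100 XOR 11101 = 01001
  pos 8: 10011 XOR 11101 = 01110
  pos 9: 11101 XOR 11101 = 00000
Remainder = 0000 (zero — the frame passes the CRC check).

0000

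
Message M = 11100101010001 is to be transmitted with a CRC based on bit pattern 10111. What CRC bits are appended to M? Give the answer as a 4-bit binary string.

Append 4 zeros: 111001010100010000. Divide by 10111 (XOR where the leading bit is 1):
  pos 0: 11100 XOR 10111 = 01011
  pos 1: 10111 XOR 10111 = 00000
  pos 7: 10100 XOR 10111 = 00011
  pos 10: 11010 XOR 10111 = 01101
  pos 11: 11010 XOR 10111 = 01101
  pos 12: 11010 XOR 10111 = 01101
  pos 13: 11010 XOR 10111 = 01101
Remainder (last 4 bits) = 1101. This is the CRC / FCS.

1101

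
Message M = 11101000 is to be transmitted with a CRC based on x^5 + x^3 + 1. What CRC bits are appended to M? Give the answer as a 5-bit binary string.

11000

Append 5 zeros: 1110100000000. Divide by 101001 (XOR where the leading bit is 1):
  pos 0: 111010 XOR 101001 = 010011
  pos 1: 100110 XOR 101001 = 001111
  pos 3: 111100 XOR 101001 = 010101
  pos 4: 101010 XOR 101001 = 000011
Remainder (last 5 bits) = 11000. This is the CRC / FCS.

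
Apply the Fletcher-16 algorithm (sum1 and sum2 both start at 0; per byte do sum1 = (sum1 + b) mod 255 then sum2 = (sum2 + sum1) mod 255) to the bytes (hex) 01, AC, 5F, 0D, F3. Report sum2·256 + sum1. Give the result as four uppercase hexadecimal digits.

E30E

Running sums (mod 255):
  after byte 0 (01): sum1=1, sum2=1
  after byte 1 (AC): sum1=173, sum2=174
  after byte 2 (5F): sum1=13, sum2=187
  after byte 3 (0D): sum1=26, sum2=213
  after byte 4 (F3): sum1=14, sum2=227
Checksum = sum2·256 + sum1 = 227·256 + 14 = 58126 = 0xE30E.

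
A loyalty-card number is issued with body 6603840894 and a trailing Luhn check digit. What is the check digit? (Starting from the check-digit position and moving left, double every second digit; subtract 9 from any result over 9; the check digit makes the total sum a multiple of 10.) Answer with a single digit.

Partial digits right→left: 4 9 8 0 4 8 3 0 6 6
Double every second digit counting from the check-digit position (so the 1st, 3rd, 5th, ... of the partial from the right).
  doubled (with −9 where >9): 8 7 8 6 3 → sum 32
  kept as-is: 9 0 8 0 6 → sum 23
Total = 32 + 23 = 55.
Check digit = (10 − (55 mod 10)) mod 10 = 5.

5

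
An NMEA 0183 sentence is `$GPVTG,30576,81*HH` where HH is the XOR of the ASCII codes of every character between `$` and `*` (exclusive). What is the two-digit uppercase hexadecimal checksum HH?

6C

XOR the ASCII codes of the payload characters:
  'G' = 0x47 → acc = 0x47
  'P' = 0x50 → acc = 0x17
  'V' = 0x56 → acc = 0x41
  'T' = 0x54 → acc = 0x15
  'G' = 0x47 → acc = 0x52
  ',' = 0x2C → acc = 0x7E
  '3' = 0x33 → acc = 0x4D
  '0' = 0x30 → acc = 0x7D
  '5' = 0x35 → acc = 0x48
  '7' = 0x37 → acc = 0x7F
  '6' = 0x36 → acc = 0x49
  ',' = 0x2C → acc = 0x65
  '8' = 0x38 → acc = 0x5D
  '1' = 0x31 → acc = 0x6C
Checksum = 0x6C.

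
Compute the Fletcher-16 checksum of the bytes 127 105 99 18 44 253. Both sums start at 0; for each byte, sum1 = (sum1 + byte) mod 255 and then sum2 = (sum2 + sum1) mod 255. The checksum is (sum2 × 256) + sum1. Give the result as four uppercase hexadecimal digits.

2688

Running sums (mod 255):
  after byte 0 (127): sum1=127, sum2=127
  after byte 1 (105): sum1=232, sum2=104
  after byte 2 (99): sum1=76, sum2=180
  after byte 3 (18): sum1=94, sum2=19
  after byte 4 (44): sum1=138, sum2=157
  after byte 5 (253): sum1=136, sum2=38
Checksum = sum2·256 + sum1 = 38·256 + 136 = 9864 = 0x2688.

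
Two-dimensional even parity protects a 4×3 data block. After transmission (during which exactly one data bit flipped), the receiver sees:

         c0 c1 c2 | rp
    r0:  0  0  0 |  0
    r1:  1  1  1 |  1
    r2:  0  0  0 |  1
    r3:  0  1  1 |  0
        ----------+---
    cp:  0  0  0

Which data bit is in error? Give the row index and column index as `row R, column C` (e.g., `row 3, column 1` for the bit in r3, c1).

row 2, column 0

Recompute each row's even parity and compare to rp:
  r0: data parity 0, sent rp 0 → ok
  r1: data parity 1, sent rp 1 → ok
  r2: data parity 0, sent rp 1 → mismatch
  r3: data parity 0, sent rp 0 → ok
Recompute each column's even parity and compare to cp:
  c0: data parity 1, sent cp 0 → mismatch
  c1: data parity 0, sent cp 0 → ok
  c2: data parity 0, sent cp 0 → ok
Exactly one row (r2) and one column (c0) fail → the flipped bit is at their intersection.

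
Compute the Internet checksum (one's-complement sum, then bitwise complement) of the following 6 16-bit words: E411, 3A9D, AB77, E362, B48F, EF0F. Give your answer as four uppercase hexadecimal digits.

AED6

One's-complement addition (fold any carry out of bit 15 back into bit 0):
  0xE411 + 0x3A9D = 0x11EAE → wrap carry → 0x1EAF
  0x1EAF + 0xAB77 = 0x0CA26
  0xCA26 + 0xE362 = 0x1AD88 → wrap carry → 0xAD89
  0xAD89 + 0xB48F = 0x16218 → wrap carry → 0x6219
  0x6219 + 0xEF0F = 0x15128 → wrap carry → 0x5129
One's-complement sum = 0x5129.
Checksum = ~0x5129 & 0xFFFF = 0xAED6.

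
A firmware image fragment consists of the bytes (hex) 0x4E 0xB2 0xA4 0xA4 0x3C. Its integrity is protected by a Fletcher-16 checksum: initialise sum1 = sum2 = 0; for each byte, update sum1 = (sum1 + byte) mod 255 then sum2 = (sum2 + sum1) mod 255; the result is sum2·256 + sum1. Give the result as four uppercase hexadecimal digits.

Running sums (mod 255):
  after byte 0 (0x4E): sum1=78, sum2=78
  after byte 1 (0xB2): sum1=1, sum2=79
  after byte 2 (0xA4): sum1=165, sum2=244
  after byte 3 (0xA4): sum1=74, sum2=63
  after byte 4 (0x3C): sum1=134, sum2=197
Checksum = sum2·256 + sum1 = 197·256 + 134 = 50566 = 0xC586.

C586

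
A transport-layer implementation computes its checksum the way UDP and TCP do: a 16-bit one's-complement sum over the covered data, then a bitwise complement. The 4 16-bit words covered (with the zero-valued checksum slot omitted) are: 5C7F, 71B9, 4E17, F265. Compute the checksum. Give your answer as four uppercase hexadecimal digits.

One's-complement addition (fold any carry out of bit 15 back into bit 0):
  0x5C7F + 0x71B9 = 0x0CE38
  0xCE38 + 0x4E17 = 0x11C4F → wrap carry → 0x1C50
  0x1C50 + 0xF265 = 0x10EB5 → wrap carry → 0x0EB6
One's-complement sum = 0x0EB6.
Checksum = ~0x0EB6 & 0xFFFF = 0xF149.

F149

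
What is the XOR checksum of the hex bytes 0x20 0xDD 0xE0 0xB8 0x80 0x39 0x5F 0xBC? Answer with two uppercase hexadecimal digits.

XOR the bytes together:
  start with 0x20
  0x20 ⊕ 0xDD = 0xFD
  0xFD ⊕ 0xE0 = 0x1D
  0x1D ⊕ 0xB8 = 0xA5
  0xA5 ⊕ 0x80 = 0x25
  0x25 ⊕ 0x39 = 0x1C
  0x1C ⊕ 0x5F = 0x43
  0x43 ⊕ 0xBC = 0xFF

FF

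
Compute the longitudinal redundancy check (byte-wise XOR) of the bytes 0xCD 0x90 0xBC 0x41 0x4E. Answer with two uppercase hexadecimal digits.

XOR the bytes together:
  start with 0xCD
  0xCD ⊕ 0x90 = 0x5D
  0x5D ⊕ 0xBC = 0xE1
  0xE1 ⊕ 0x41 = 0xA0
  0xA0 ⊕ 0x4E = 0xEE

EE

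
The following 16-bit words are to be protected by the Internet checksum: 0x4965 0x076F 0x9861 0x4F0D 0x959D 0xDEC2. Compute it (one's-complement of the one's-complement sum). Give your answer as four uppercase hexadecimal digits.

One's-complement addition (fold any carry out of bit 15 back into bit 0):
  0x4965 + 0x076F = 0x050D4
  0x50D4 + 0x9861 = 0x0E935
  0xE935 + 0x4F0D = 0x13842 → wrap carry → 0x3843
  0x3843 + 0x959D = 0x0CDE0
  0xCDE0 + 0xDEC2 = 0x1ACA2 → wrap carry → 0xACA3
One's-complement sum = 0xACA3.
Checksum = ~0xACA3 & 0xFFFF = 0x535C.

535C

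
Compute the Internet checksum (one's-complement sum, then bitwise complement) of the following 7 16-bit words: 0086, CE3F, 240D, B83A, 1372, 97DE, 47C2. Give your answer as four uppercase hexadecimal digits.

One's-complement addition (fold any carry out of bit 15 back into bit 0):
  0x0086 + 0xCE3F = 0x0CEC5
  0xCEC5 + 0x240D = 0x0F2D2
  0xF2D2 + 0xB83A = 0x1AB0C → wrap carry → 0xAB0D
  0xAB0D + 0x1372 = 0x0BE7F
  0xBE7F + 0x97DE = 0x1565D → wrap carry → 0x565E
  0x565E + 0x47C2 = 0x09E20
One's-complement sum = 0x9E20.
Checksum = ~0x9E20 & 0xFFFF = 0x61DF.

61DF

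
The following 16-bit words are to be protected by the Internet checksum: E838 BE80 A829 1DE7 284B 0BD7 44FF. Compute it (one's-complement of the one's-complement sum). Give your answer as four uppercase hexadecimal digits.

One's-complement addition (fold any carry out of bit 15 back into bit 0):
  0xE838 + 0xBE80 = 0x1A6B8 → wrap carry → 0xA6B9
  0xA6B9 + 0xA829 = 0x14EE2 → wrap carry → 0x4EE3
  0x4EE3 + 0x1DE7 = 0x06CCA
  0x6CCA + 0x284B = 0x09515
  0x9515 + 0x0BD7 = 0x0A0EC
  0xA0EC + 0x44FF = 0x0E5EB
One's-complement sum = 0xE5EB.
Checksum = ~0xE5EB & 0xFFFF = 0x1A14.

1A14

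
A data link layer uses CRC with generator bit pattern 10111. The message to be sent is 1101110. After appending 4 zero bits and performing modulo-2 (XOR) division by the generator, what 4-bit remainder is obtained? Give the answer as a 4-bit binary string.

1000

Append 4 zeros: 11011100000. Divide by 10111 (XOR where the leading bit is 1):
  pos 0: 11011 XOR 10111 = 01100
  pos 1: 11001 XOR 10111 = 01110
  pos 2: 11100 XOR 10111 = 01011
  pos 3: 10110 XOR 10111 = 00001
Remainder (last 4 bits) = 1000. This is the CRC / FCS.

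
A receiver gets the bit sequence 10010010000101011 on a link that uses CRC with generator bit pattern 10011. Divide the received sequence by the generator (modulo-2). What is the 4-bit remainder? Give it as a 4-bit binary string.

0101

Modulo-2 division of 10010010000101011 by 10011:
  pos 0: 10010 XOR 10011 = 00001
  pos 4: 10100 XOR 10011 = 00111
  pos 6: 11100 XOR 10011 = 01111
  pos 7: 11111 XOR 10011 = 01100
  pos 8: 11000 XOR 10011 = 01011
  pos 9: 10111 XOR 10011 = 00100
  pos 11: 10001 XOR 10011 = 00010
Remainder = 0101 (nonzero — an error is detected).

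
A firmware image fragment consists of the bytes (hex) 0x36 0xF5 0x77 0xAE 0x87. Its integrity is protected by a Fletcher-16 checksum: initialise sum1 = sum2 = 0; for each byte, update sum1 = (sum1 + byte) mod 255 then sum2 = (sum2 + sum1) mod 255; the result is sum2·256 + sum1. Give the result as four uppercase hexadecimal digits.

32D9

Running sums (mod 255):
  after byte 0 (0x36): sum1=54, sum2=54
  after byte 1 (0xF5): sum1=44, sum2=98
  after byte 2 (0x77): sum1=163, sum2=6
  after byte 3 (0xAE): sum1=82, sum2=88
  after byte 4 (0x87): sum1=217, sum2=50
Checksum = sum2·256 + sum1 = 50·256 + 217 = 13017 = 0x32D9.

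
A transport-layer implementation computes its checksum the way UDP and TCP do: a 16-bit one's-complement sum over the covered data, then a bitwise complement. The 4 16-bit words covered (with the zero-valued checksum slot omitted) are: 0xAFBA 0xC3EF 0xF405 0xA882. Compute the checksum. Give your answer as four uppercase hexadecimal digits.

One's-complement addition (fold any carry out of bit 15 back into bit 0):
  0xAFBA + 0xC3EF = 0x173A9 → wrap carry → 0x73AA
  0x73AA + 0xF405 = 0x167AF → wrap carry → 0x67B0
  0x67B0 + 0xA882 = 0x11032 → wrap carry → 0x1033
One's-complement sum = 0x1033.
Checksum = ~0x1033 & 0xFFFF = 0xEFCC.

EFCC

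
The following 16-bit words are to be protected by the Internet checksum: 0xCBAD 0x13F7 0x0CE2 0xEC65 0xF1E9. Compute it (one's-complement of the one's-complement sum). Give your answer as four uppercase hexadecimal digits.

3529

One's-complement addition (fold any carry out of bit 15 back into bit 0):
  0xCBAD + 0x13F7 = 0x0DFA4
  0xDFA4 + 0x0CE2 = 0x0EC86
  0xEC86 + 0xEC65 = 0x1D8EB → wrap carry → 0xD8EC
  0xD8EC + 0xF1E9 = 0x1CAD5 → wrap carry → 0xCAD6
One's-complement sum = 0xCAD6.
Checksum = ~0xCAD6 & 0xFFFF = 0x3529.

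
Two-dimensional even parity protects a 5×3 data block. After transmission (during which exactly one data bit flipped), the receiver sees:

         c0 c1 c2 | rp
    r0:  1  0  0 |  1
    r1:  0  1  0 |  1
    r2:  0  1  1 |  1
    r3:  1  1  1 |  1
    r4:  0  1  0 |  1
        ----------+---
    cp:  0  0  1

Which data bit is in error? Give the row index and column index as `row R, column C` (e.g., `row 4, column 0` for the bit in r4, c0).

Recompute each row's even parity and compare to rp:
  r0: data parity 1, sent rp 1 → ok
  r1: data parity 1, sent rp 1 → ok
  r2: data parity 0, sent rp 1 → mismatch
  r3: data parity 1, sent rp 1 → ok
  r4: data parity 1, sent rp 1 → ok
Recompute each column's even parity and compare to cp:
  c0: data parity 0, sent cp 0 → ok
  c1: data parity 0, sent cp 0 → ok
  c2: data parity 0, sent cp 1 → mismatch
Exactly one row (r2) and one column (c2) fail → the flipped bit is at their intersection.

row 2, column 2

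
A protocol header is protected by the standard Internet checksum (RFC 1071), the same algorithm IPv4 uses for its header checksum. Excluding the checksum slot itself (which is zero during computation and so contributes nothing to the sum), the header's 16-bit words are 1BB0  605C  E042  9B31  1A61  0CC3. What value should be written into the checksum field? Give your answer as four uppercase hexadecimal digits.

One's-complement addition (fold any carry out of bit 15 back into bit 0):
  0x1BB0 + 0x605C = 0x07C0C
  0x7C0C + 0xE042 = 0x15C4E → wrap carry → 0x5C4F
  0x5C4F + 0x9B31 = 0x0F780
  0xF780 + 0x1A61 = 0x111E1 → wrap carry → 0x11E2
  0x11E2 + 0x0CC3 = 0x01EA5
One's-complement sum = 0x1EA5.
Checksum = ~0x1EA5 & 0xFFFF = 0xE15A.

E15A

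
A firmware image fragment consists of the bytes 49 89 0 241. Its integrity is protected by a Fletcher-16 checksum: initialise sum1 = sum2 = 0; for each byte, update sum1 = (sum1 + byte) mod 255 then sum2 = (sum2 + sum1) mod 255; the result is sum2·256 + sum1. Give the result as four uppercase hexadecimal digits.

C27C

Running sums (mod 255):
  after byte 0 (49): sum1=49, sum2=49
  after byte 1 (89): sum1=138, sum2=187
  after byte 2 (0): sum1=138, sum2=70
  after byte 3 (241): sum1=124, sum2=194
Checksum = sum2·256 + sum1 = 194·256 + 124 = 49788 = 0xC27C.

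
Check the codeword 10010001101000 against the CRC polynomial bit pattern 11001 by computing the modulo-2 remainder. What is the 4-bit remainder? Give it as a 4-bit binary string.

0000

Modulo-2 division of 10010001101000 by 11001:
  pos 0: 10010 XOR 11001 = 01011
  pos 1: 10110 XOR 11001 = 01111
  pos 2: 11110 XOR 11001 = 00111
  pos 4: 11111 XOR 11001 = 00110
  pos 6: 11001 XOR 11001 = 00000
Remainder = 0000 (zero — the frame passes the CRC check).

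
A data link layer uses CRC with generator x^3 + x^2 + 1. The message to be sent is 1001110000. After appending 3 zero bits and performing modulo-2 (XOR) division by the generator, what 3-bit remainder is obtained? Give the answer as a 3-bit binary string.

Append 3 zeros: 1001110000000. Divide by 1101 (XOR where the leading bit is 1):
  pos 0: 1001 XOR 1101 = 0100
  pos 1: 1001 XOR 1101 = 0100
  pos 2: 1001 XOR 1101 = 0100
  pos 3: 1000 XOR 1101 = 0101
  pos 4: 1010 XOR 1101 = 0111
  pos 5: 1110 XOR 1101 = 0011
  pos 7: 1100 XOR 1101 = 0001
Remainder (last 3 bits) = 100. This is the CRC / FCS.

100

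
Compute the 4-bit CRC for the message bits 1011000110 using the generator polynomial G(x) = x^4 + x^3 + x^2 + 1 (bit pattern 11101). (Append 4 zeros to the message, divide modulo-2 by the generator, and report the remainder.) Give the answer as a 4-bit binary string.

0010

Append 4 zeros: 10110001100000. Divide by 11101 (XOR where the leading bit is 1):
  pos 0: 10110 XOR 11101 = 01011
  pos 1: 10110 XOR 11101 = 01011
  pos 2: 10110 XOR 11101 = 01011
  pos 3: 10111 XOR 11101 = 01010
  pos 4: 10101 XOR 11101 = 01000
  pos 5: 10000 XOR 11101 = 01101
  pos 6: 11010 XOR 11101 = 00111
  pos 8: 11100 XOR 11101 = 00001
Remainder (last 4 bits) = 0010. This is the CRC / FCS.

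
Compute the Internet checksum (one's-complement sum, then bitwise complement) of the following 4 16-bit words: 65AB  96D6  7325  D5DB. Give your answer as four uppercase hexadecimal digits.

BA7C

One's-complement addition (fold any carry out of bit 15 back into bit 0):
  0x65AB + 0x96D6 = 0x0FC81
  0xFC81 + 0x7325 = 0x16FA6 → wrap carry → 0x6FA7
  0x6FA7 + 0xD5DB = 0x14582 → wrap carry → 0x4583
One's-complement sum = 0x4583.
Checksum = ~0x4583 & 0xFFFF = 0xBA7C.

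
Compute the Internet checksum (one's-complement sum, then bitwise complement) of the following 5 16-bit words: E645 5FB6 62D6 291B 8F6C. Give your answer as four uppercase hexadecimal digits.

9EA5

One's-complement addition (fold any carry out of bit 15 back into bit 0):
  0xE645 + 0x5FB6 = 0x145FB → wrap carry → 0x45FC
  0x45FC + 0x62D6 = 0x0A8D2
  0xA8D2 + 0x291B = 0x0D1ED
  0xD1ED + 0x8F6C = 0x16159 → wrap carry → 0x615A
One's-complement sum = 0x615A.
Checksum = ~0x615A & 0xFFFF = 0x9EA5.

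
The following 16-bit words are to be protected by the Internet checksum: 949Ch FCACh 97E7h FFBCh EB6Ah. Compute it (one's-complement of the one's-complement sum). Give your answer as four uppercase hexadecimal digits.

EBA6

One's-complement addition (fold any carry out of bit 15 back into bit 0):
  0x949C + 0xFCAC = 0x19148 → wrap carry → 0x9149
  0x9149 + 0x97E7 = 0x12930 → wrap carry → 0x2931
  0x2931 + 0xFFBC = 0x128ED → wrap carry → 0x28EE
  0x28EE + 0xEB6A = 0x11458 → wrap carry → 0x1459
One's-complement sum = 0x1459.
Checksum = ~0x1459 & 0xFFFF = 0xEBA6.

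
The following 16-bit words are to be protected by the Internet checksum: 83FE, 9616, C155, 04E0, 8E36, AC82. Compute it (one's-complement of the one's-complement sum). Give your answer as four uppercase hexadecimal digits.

One's-complement addition (fold any carry out of bit 15 back into bit 0):
  0x83FE + 0x9616 = 0x11A14 → wrap carry → 0x1A15
  0x1A15 + 0xC155 = 0x0DB6A
  0xDB6A + 0x04E0 = 0x0E04A
  0xE04A + 0x8E36 = 0x16E80 → wrap carry → 0x6E81
  0x6E81 + 0xAC82 = 0x11B03 → wrap carry → 0x1B04
One's-complement sum = 0x1B04.
Checksum = ~0x1B04 & 0xFFFF = 0xE4FB.

E4FB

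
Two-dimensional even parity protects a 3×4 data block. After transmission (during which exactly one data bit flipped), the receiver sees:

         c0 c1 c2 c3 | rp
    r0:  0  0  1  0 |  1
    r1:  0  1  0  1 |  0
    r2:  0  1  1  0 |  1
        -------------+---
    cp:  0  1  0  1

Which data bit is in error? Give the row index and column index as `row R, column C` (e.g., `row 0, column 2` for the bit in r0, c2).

Recompute each row's even parity and compare to rp:
  r0: data parity 1, sent rp 1 → ok
  r1: data parity 0, sent rp 0 → ok
  r2: data parity 0, sent rp 1 → mismatch
Recompute each column's even parity and compare to cp:
  c0: data parity 0, sent cp 0 → ok
  c1: data parity 0, sent cp 1 → mismatch
  c2: data parity 0, sent cp 0 → ok
  c3: data parity 1, sent cp 1 → ok
Exactly one row (r2) and one column (c1) fail → the flipped bit is at their intersection.

row 2, column 1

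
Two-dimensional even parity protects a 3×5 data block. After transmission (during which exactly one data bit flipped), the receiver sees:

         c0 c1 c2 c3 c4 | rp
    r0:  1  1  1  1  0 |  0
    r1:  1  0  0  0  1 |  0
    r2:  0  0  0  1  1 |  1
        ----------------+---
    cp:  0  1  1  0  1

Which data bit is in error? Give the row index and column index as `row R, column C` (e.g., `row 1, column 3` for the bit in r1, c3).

Recompute each row's even parity and compare to rp:
  r0: data parity 0, sent rp 0 → ok
  r1: data parity 0, sent rp 0 → ok
  r2: data parity 0, sent rp 1 → mismatch
Recompute each column's even parity and compare to cp:
  c0: data parity 0, sent cp 0 → ok
  c1: data parity 1, sent cp 1 → ok
  c2: data parity 1, sent cp 1 → ok
  c3: data parity 0, sent cp 0 → ok
  c4: data parity 0, sent cp 1 → mismatch
Exactly one row (r2) and one column (c4) fail → the flipped bit is at their intersection.

row 2, column 4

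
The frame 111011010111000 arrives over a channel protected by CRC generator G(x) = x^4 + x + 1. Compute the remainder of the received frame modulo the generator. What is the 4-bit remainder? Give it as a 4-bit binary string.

Modulo-2 division of 111011010111000 by 10011:
  pos 0: 11101 XOR 10011 = 01110
  pos 1: 11101 XOR 10011 = 01110
  pos 2: 11100 XOR 10011 = 01111
  pos 3: 11111 XOR 10011 = 01100
  pos 4: 11000 XOR 10011 = 01011
  pos 5: 10111 XOR 10011 = 00100
  pos 7: 10011 XOR 10011 = 00000
Remainder = 0000 (zero — the frame passes the CRC check).

0000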